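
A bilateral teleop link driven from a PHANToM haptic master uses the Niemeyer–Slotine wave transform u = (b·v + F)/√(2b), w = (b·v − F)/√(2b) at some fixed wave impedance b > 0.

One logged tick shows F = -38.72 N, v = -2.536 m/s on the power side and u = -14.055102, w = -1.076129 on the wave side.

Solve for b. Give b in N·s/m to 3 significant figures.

b = 17.8 N·s/m

u + w = -15.131231;  u + w = √(2b)·v, so √(2b) = -15.131231/(-2.536) = 5.966574.
b = (√(2b))²/2 = 35.600002/2 = 17.800001.
(Check via u − w = 2F/√(2b): u − w = -12.978973, 2F/√(2b) = -12.978973.)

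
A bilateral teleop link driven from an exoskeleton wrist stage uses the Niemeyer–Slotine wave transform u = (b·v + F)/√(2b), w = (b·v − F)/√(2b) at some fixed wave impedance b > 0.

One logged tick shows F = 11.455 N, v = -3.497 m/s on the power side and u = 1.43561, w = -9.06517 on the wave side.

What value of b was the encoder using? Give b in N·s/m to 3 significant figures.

u + w = -7.62956;  u + w = √(2b)·v, so √(2b) = -7.62956/(-3.497) = 2.18174.
b = (√(2b))²/2 = 4.76001/2 = 2.38000.
(Check via u − w = 2F/√(2b): u − w = 10.50078, 2F/√(2b) = 10.50077.)

b = 2.38 N·s/m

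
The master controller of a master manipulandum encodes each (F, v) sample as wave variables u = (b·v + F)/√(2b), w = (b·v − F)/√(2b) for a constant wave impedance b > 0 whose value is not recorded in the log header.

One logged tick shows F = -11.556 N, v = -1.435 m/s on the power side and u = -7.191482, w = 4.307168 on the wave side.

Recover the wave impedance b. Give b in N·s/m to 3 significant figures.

b = 2.02 N·s/m

u + w = -2.884314;  u + w = √(2b)·v, so √(2b) = -2.884314/(-1.435) = 2.009975.
b = (√(2b))²/2 = 4.039999/2 = 2.020000.
(Check via u − w = 2F/√(2b): u − w = -11.498650, 2F/√(2b) = -11.498651.)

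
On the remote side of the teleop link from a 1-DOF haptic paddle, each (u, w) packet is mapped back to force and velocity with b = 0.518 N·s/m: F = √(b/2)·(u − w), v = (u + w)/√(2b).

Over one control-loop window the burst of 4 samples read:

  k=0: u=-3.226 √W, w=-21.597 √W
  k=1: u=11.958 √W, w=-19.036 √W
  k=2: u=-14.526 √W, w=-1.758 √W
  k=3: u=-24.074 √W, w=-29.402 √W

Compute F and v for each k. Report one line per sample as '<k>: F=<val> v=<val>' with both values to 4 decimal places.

0: F=9.3494 v=-24.3879
1: F=15.7735 v=-6.9539
2: F=-6.4979 v=-15.9986
3: F=2.7115 v=-52.5387

k=0: u−w=18.3710, u+w=-24.8230; √(b/2)=0.5089, √(2b)=1.0178; F=0.5089×18.371=9.3494, v=-24.8230/1.0178=-24.3879
k=1: u−w=30.9940, u+w=-7.0780; √(b/2)=0.5089, √(2b)=1.0178; F=0.5089×30.994=15.7735, v=-7.0780/1.0178=-6.9539
k=2: u−w=-12.7680, u+w=-16.2840; √(b/2)=0.5089, √(2b)=1.0178; F=0.5089×(-12.768)=-6.4979, v=-16.2840/1.0178=-15.9986
k=3: u−w=5.3280, u+w=-53.4760; √(b/2)=0.5089, √(2b)=1.0178; F=0.5089×5.328=2.7115, v=-53.4760/1.0178=-52.5387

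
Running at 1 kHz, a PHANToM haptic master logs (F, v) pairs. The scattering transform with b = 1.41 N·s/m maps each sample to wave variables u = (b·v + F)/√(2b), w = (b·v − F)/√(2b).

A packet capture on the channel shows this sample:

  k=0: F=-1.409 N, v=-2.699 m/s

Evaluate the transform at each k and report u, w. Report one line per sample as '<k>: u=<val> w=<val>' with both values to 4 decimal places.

0: u=-3.1052 w=-1.4271

k=0: b·v=1.41×(-2.699)=-3.8056; √(2b)=1.6793; u=(-3.8056+(-1.409))/1.6793=-3.1052, w=(-3.8056−(-1.409))/1.6793=-1.4271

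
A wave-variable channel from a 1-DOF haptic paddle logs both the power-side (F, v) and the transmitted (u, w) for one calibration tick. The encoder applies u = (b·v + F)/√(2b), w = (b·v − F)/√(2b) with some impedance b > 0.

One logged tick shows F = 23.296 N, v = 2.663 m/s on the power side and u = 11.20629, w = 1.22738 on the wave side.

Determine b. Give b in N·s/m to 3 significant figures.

b = 10.9 N·s/m

u + w = 12.43367;  u + w = √(2b)·v, so √(2b) = 12.43367/2.663 = 4.66905.
b = (√(2b))²/2 = 21.79999/2 = 10.90000.
(Check via u − w = 2F/√(2b): u − w = 9.97891, 2F/√(2b) = 9.97891.)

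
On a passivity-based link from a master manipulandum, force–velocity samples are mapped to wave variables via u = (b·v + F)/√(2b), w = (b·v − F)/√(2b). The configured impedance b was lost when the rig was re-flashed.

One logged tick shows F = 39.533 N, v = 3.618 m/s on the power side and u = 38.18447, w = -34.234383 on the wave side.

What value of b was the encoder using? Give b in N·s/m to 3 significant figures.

b = 0.596 N·s/m

u + w = 3.950087;  u + w = √(2b)·v, so √(2b) = 3.950087/3.618 = 1.091787.
b = (√(2b))²/2 = 1.192000/2 = 0.596000.
(Check via u − w = 2F/√(2b): u − w = 72.418853, 2F/√(2b) = 72.418858.)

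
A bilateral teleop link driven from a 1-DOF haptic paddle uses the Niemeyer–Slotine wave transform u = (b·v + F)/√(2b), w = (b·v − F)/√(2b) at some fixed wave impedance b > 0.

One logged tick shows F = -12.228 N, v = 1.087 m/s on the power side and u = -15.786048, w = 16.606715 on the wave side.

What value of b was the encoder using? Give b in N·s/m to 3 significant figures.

b = 0.285 N·s/m

u + w = 0.820667;  u + w = √(2b)·v, so √(2b) = 0.820667/1.087 = 0.754983.
b = (√(2b))²/2 = 0.570000/2 = 0.285000.
(Check via u − w = 2F/√(2b): u − w = -32.392763, 2F/√(2b) = -32.392763.)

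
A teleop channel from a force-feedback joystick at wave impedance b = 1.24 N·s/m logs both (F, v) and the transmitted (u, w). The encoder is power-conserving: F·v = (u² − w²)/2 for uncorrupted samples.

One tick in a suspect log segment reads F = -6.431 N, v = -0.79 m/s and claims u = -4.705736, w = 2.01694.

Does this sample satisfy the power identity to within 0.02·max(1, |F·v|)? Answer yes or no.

no

F·v = (-6.431)×(-0.79) = 5.080490 W.
(u² − w²)/2 = (22.143951 − 4.068047)/2 = 9.037952 W.
|Δ| = 3.957462;  2% of max(1, |F·v|) = 0.101610.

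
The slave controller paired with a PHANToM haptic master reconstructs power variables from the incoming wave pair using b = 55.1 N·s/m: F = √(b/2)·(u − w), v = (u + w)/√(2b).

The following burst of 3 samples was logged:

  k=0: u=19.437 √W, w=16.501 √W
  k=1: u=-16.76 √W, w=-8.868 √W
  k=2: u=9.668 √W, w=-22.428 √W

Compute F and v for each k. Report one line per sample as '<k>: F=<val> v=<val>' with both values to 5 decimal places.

k=0: u−w=2.93600, u+w=35.93800; √(b/2)=5.24881, √(2b)=10.49762; F=5.24881×2.936=15.41050, v=35.93800/10.49762=3.42344
k=1: u−w=-7.89200, u+w=-25.62800; √(b/2)=5.24881, √(2b)=10.49762; F=5.24881×(-7.892)=-41.42360, v=-25.62800/10.49762=-2.44132
k=2: u−w=32.09600, u+w=-12.76000; √(b/2)=5.24881, √(2b)=10.49762; F=5.24881×32.096=168.46579, v=-12.76000/10.49762=-1.21551

0: F=15.41050 v=3.42344
1: F=-41.42360 v=-2.44132
2: F=168.46579 v=-1.21551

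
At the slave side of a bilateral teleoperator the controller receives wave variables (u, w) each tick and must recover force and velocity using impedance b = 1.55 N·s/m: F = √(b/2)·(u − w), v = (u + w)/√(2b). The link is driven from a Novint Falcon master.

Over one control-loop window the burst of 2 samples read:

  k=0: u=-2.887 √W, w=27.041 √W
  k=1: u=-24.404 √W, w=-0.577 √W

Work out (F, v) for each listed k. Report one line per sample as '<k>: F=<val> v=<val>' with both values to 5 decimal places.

k=0: u−w=-29.92800, u+w=24.15400; √(b/2)=0.88034, √(2b)=1.76068; F=0.88034×(-29.928)=-26.34684, v=24.15400/1.76068=13.71855
k=1: u−w=-23.82700, u+w=-24.98100; √(b/2)=0.88034, √(2b)=1.76068; F=0.88034×(-23.827)=-20.97588, v=-24.98100/1.76068=-14.18825

0: F=-26.34684 v=13.71855
1: F=-20.97588 v=-14.18825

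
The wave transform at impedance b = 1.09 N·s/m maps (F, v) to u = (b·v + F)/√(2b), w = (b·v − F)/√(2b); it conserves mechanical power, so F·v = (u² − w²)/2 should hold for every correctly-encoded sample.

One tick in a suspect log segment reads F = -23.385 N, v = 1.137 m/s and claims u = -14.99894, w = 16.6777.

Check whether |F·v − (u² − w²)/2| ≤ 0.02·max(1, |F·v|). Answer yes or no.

F·v = (-23.385)×1.137 = -26.5887 W.
(u² − w²)/2 = (224.9682 − 278.1457)/2 = -26.5887 W.
|Δ| = 0.0000;  2% of max(1, |F·v|) = 0.5318.

yes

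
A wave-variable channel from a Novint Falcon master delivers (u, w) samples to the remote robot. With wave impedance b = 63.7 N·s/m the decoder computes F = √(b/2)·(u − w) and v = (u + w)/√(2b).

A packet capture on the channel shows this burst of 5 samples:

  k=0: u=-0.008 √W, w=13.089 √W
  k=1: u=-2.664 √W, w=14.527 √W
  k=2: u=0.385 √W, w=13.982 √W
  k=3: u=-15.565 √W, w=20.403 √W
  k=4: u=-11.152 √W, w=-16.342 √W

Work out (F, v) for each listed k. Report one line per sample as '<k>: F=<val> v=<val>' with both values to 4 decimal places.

0: F=-73.9140 v=1.1589
1: F=-97.0188 v=1.0510
2: F=-76.7358 v=1.2729
3: F=-202.9883 v=0.4286
4: F=29.2902 v=-2.4359

k=0: u−w=-13.0970, u+w=13.0810; √(b/2)=5.6436, √(2b)=11.2872; F=5.6436×(-13.097)=-73.9140, v=13.0810/11.2872=1.1589
k=1: u−w=-17.1910, u+w=11.8630; √(b/2)=5.6436, √(2b)=11.2872; F=5.6436×(-17.191)=-97.0188, v=11.8630/11.2872=1.0510
k=2: u−w=-13.5970, u+w=14.3670; √(b/2)=5.6436, √(2b)=11.2872; F=5.6436×(-13.597)=-76.7358, v=14.3670/11.2872=1.2729
k=3: u−w=-35.9680, u+w=4.8380; √(b/2)=5.6436, √(2b)=11.2872; F=5.6436×(-35.968)=-202.9883, v=4.8380/11.2872=0.4286
k=4: u−w=5.1900, u+w=-27.4940; √(b/2)=5.6436, √(2b)=11.2872; F=5.6436×5.19=29.2902, v=-27.4940/11.2872=-2.4359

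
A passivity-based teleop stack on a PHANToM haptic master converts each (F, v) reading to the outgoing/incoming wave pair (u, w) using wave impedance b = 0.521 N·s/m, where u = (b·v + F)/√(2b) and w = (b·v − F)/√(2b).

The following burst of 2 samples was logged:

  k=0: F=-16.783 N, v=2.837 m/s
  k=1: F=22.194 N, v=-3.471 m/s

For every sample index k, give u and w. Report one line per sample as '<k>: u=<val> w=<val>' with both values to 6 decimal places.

0: u=-14.993302 w=17.889266
1: u=19.970541 w=-23.513682

k=0: b·v=0.521×2.837=1.478077; √(2b)=1.020784; u=(1.478077+(-16.783))/1.020784=-14.993302, w=(1.478077−(-16.783))/1.020784=17.889266
k=1: b·v=0.521×(-3.471)=-1.808391; √(2b)=1.020784; u=(-1.808391+22.194)/1.020784=19.970541, w=(-1.808391−22.194)/1.020784=-23.513682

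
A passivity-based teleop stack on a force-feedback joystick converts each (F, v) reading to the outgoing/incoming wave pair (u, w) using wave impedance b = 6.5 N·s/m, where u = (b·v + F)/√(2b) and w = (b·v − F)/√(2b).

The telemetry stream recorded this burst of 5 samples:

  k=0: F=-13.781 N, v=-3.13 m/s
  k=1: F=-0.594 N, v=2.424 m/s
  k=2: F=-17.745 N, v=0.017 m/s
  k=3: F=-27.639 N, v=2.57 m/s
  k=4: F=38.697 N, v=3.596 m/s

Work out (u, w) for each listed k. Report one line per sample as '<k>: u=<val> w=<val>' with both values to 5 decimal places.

0: u=-9.46485 w=-1.82053
1: u=4.20518 w=4.53467
2: u=-4.89093 w=4.95222
3: u=-3.03255 w=12.29881
4: u=17.21540 w=-4.24984

k=0: b·v=6.5×(-3.13)=-20.34500; √(2b)=3.60555; u=(-20.34500+(-13.781))/3.60555=-9.46485, w=(-20.34500−(-13.781))/3.60555=-1.82053
k=1: b·v=6.5×2.424=15.75600; √(2b)=3.60555; u=(15.75600+(-0.594))/3.60555=4.20518, w=(15.75600−(-0.594))/3.60555=4.53467
k=2: b·v=6.5×0.017=0.11050; √(2b)=3.60555; u=(0.11050+(-17.745))/3.60555=-4.89093, w=(0.11050−(-17.745))/3.60555=4.95222
k=3: b·v=6.5×2.57=16.70500; √(2b)=3.60555; u=(16.70500+(-27.639))/3.60555=-3.03255, w=(16.70500−(-27.639))/3.60555=12.29881
k=4: b·v=6.5×3.596=23.37400; √(2b)=3.60555; u=(23.37400+38.697)/3.60555=17.21540, w=(23.37400−38.697)/3.60555=-4.24984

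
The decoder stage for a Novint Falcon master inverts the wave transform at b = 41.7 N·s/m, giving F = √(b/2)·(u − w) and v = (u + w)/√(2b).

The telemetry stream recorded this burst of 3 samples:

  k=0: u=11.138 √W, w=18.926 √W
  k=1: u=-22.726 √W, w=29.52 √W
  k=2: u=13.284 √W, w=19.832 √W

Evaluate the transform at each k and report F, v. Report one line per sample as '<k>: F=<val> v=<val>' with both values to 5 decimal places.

k=0: u−w=-7.78800, u+w=30.06400; √(b/2)=4.56618, √(2b)=9.13236; F=4.56618×(-7.788)=-35.56141, v=30.06400/9.13236=3.29203
k=1: u−w=-52.24600, u+w=6.79400; √(b/2)=4.56618, √(2b)=9.13236; F=4.56618×(-52.246)=-238.56464, v=6.79400/9.13236=0.74395
k=2: u−w=-6.54800, u+w=33.11600; √(b/2)=4.56618, √(2b)=9.13236; F=4.56618×(-6.548)=-29.89935, v=33.11600/9.13236=3.62623

0: F=-35.56141 v=3.29203
1: F=-238.56464 v=0.74395
2: F=-29.89935 v=3.62623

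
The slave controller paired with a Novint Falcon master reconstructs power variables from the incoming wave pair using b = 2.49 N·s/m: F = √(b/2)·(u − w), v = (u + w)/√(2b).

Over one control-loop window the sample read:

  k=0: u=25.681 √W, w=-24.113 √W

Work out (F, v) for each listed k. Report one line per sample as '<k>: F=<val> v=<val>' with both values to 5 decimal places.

0: F=55.55993 v=0.70264

k=0: u−w=49.79400, u+w=1.56800; √(b/2)=1.11580, √(2b)=2.23159; F=1.11580×49.794=55.55993, v=1.56800/2.23159=0.70264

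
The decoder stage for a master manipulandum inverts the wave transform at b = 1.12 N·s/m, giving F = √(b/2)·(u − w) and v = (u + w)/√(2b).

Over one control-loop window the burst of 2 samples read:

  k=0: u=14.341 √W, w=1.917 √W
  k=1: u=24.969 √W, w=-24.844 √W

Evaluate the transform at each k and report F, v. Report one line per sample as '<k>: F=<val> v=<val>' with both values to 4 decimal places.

0: F=9.2973 v=10.8628
1: F=37.2766 v=0.0835

k=0: u−w=12.4240, u+w=16.2580; √(b/2)=0.7483, √(2b)=1.4967; F=0.7483×12.424=9.2973, v=16.2580/1.4967=10.8628
k=1: u−w=49.8130, u+w=0.1250; √(b/2)=0.7483, √(2b)=1.4967; F=0.7483×49.813=37.2766, v=0.1250/1.4967=0.0835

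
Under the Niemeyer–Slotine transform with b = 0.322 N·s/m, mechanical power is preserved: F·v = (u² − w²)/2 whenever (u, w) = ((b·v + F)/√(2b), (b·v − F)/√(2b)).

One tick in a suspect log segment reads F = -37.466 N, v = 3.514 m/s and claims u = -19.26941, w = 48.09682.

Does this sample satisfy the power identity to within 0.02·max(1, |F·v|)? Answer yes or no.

no

F·v = (-37.466)×3.514 = -131.65552 W.
(u² − w²)/2 = (371.31016 − 2313.30409)/2 = -970.99697 W.
|Δ| = 839.34144;  2% of max(1, |F·v|) = 2.63311.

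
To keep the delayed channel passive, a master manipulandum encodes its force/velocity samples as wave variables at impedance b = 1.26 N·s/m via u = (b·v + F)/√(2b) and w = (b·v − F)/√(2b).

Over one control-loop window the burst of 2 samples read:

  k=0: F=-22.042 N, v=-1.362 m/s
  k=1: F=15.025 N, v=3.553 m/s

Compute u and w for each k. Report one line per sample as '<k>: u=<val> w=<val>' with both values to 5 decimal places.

k=0: b·v=1.26×(-1.362)=-1.71612; √(2b)=1.58745; u=(-1.71612+(-22.042))/1.58745=-14.96621, w=(-1.71612−(-22.042))/1.58745=12.80410
k=1: b·v=1.26×3.553=4.47678; √(2b)=1.58745; u=(4.47678+15.025)/1.58745=12.28497, w=(4.47678−15.025)/1.58745=-6.64475

0: u=-14.96621 w=12.80410
1: u=12.28497 w=-6.64475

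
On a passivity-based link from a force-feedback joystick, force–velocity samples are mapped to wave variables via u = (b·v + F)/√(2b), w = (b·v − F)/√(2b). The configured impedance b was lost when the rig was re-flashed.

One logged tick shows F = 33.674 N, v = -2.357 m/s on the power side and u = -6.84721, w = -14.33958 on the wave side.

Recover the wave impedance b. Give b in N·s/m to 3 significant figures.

b = 40.4 N·s/m

u + w = -21.18679;  u + w = √(2b)·v, so √(2b) = -21.18679/(-2.357) = 8.98888.
b = (√(2b))²/2 = 80.79996/2 = 40.39998.
(Check via u − w = 2F/√(2b): u − w = 7.49237, 2F/√(2b) = 7.49237.)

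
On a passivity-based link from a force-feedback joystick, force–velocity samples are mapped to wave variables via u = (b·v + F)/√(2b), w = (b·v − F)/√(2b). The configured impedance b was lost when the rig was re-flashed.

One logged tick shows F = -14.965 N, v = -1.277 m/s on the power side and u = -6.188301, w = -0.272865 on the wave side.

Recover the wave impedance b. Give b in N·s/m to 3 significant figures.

b = 12.8 N·s/m

u + w = -6.461166;  u + w = √(2b)·v, so √(2b) = -6.461166/(-1.277) = 5.059644.
b = (√(2b))²/2 = 25.600002/2 = 12.800001.
(Check via u − w = 2F/√(2b): u − w = -5.915436, 2F/√(2b) = -5.915435.)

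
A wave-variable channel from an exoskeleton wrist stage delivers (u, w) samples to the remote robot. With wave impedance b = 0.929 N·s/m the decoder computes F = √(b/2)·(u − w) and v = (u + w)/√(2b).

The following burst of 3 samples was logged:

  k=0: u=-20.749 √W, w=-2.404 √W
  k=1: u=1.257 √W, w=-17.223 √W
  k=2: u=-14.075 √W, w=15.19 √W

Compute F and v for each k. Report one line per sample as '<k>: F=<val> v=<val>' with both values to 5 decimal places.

0: F=-12.50289 v=-16.98574
1: F=12.59490 v=-11.71314
2: F=-19.94534 v=0.81800

k=0: u−w=-18.34500, u+w=-23.15300; √(b/2)=0.68154, √(2b)=1.36308; F=0.68154×(-18.345)=-12.50289, v=-23.15300/1.36308=-16.98574
k=1: u−w=18.48000, u+w=-15.96600; √(b/2)=0.68154, √(2b)=1.36308; F=0.68154×18.48=12.59490, v=-15.96600/1.36308=-11.71314
k=2: u−w=-29.26500, u+w=1.11500; √(b/2)=0.68154, √(2b)=1.36308; F=0.68154×(-29.265)=-19.94534, v=1.11500/1.36308=0.81800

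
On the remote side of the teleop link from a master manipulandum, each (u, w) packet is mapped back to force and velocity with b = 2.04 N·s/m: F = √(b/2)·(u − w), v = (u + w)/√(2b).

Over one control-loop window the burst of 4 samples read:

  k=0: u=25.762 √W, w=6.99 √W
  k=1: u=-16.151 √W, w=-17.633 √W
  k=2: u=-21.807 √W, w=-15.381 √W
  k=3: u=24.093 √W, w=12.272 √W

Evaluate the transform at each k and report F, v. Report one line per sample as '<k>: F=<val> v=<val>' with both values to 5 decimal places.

0: F=18.95879 v=16.21466
1: F=1.49675 v=-16.72557
2: F=-6.48994 v=-18.41080
3: F=11.93862 v=18.00336

k=0: u−w=18.77200, u+w=32.75200; √(b/2)=1.00995, √(2b)=2.01990; F=1.00995×18.772=18.95879, v=32.75200/2.01990=16.21466
k=1: u−w=1.48200, u+w=-33.78400; √(b/2)=1.00995, √(2b)=2.01990; F=1.00995×1.482=1.49675, v=-33.78400/2.01990=-16.72557
k=2: u−w=-6.42600, u+w=-37.18800; √(b/2)=1.00995, √(2b)=2.01990; F=1.00995×(-6.426)=-6.48994, v=-37.18800/2.01990=-18.41080
k=3: u−w=11.82100, u+w=36.36500; √(b/2)=1.00995, √(2b)=2.01990; F=1.00995×11.821=11.93862, v=36.36500/2.01990=18.00336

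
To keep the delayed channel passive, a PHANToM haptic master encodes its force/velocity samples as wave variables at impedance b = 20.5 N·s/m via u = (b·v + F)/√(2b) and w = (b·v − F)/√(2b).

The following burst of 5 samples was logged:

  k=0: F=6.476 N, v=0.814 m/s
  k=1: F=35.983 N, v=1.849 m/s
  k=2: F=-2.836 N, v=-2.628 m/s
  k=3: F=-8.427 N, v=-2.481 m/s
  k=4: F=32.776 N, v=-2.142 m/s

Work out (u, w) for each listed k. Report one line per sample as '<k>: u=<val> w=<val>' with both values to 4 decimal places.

k=0: b·v=20.5×0.814=16.6870; √(2b)=6.4031; u=(16.6870+6.476)/6.4031=3.6175, w=(16.6870−6.476)/6.4031=1.5947
k=1: b·v=20.5×1.849=37.9045; √(2b)=6.4031; u=(37.9045+35.983)/6.4031=11.5393, w=(37.9045−35.983)/6.4031=0.3001
k=2: b·v=20.5×(-2.628)=-53.8740; √(2b)=6.4031; u=(-53.8740+(-2.836))/6.4031=-8.8566, w=(-53.8740−(-2.836))/6.4031=-7.9708
k=3: b·v=20.5×(-2.481)=-50.8605; √(2b)=6.4031; u=(-50.8605+(-8.427))/6.4031=-9.2592, w=(-50.8605−(-8.427))/6.4031=-6.6270
k=4: b·v=20.5×(-2.142)=-43.9110; √(2b)=6.4031; u=(-43.9110+32.776)/6.4031=-1.7390, w=(-43.9110−32.776)/6.4031=-11.9765

0: u=3.6175 w=1.5947
1: u=11.5393 w=0.3001
2: u=-8.8566 w=-7.9708
3: u=-9.2592 w=-6.6270
4: u=-1.7390 w=-11.9765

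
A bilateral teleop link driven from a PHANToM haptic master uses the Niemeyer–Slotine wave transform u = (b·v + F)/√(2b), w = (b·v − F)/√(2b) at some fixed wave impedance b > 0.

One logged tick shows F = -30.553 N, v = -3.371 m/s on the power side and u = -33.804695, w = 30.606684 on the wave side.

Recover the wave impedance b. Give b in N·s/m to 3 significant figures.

u + w = -3.198011;  u + w = √(2b)·v, so √(2b) = -3.198011/(-3.371) = 0.948683.
b = (√(2b))²/2 = 0.900000/2 = 0.450000.
(Check via u − w = 2F/√(2b): u − w = -64.411379, 2F/√(2b) = -64.411388.)

b = 0.45 N·s/m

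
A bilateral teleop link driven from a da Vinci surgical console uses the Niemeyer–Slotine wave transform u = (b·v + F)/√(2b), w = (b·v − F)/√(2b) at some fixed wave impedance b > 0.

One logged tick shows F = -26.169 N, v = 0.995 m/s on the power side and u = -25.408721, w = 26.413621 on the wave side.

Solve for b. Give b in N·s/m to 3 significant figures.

b = 0.51 N·s/m

u + w = 1.004900;  u + w = √(2b)·v, so √(2b) = 1.004900/0.995 = 1.009950.
b = (√(2b))²/2 = 1.019998/2 = 0.509999.
(Check via u − w = 2F/√(2b): u − w = -51.822342, 2F/√(2b) = -51.822380.)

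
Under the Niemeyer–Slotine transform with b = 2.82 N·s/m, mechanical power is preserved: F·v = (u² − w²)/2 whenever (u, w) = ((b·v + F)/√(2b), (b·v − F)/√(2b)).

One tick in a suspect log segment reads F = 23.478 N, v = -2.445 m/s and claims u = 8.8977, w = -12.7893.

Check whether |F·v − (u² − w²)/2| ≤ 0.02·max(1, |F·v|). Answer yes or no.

F·v = 23.478×(-2.445) = -57.40371 W.
(u² − w²)/2 = (79.16907 − 163.56619)/2 = -42.19856 W.
|Δ| = 15.20515;  2% of max(1, |F·v|) = 1.14807.

no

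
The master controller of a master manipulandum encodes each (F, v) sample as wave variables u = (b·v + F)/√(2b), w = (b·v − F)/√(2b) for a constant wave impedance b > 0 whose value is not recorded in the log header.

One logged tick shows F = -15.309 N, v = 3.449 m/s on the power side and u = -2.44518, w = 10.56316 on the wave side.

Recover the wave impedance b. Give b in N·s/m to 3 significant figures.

u + w = 8.11798;  u + w = √(2b)·v, so √(2b) = 8.11798/3.449 = 2.35372.
b = (√(2b))²/2 = 5.54000/2 = 2.77000.
(Check via u − w = 2F/√(2b): u − w = -13.00834, 2F/√(2b) = -13.00834.)

b = 2.77 N·s/m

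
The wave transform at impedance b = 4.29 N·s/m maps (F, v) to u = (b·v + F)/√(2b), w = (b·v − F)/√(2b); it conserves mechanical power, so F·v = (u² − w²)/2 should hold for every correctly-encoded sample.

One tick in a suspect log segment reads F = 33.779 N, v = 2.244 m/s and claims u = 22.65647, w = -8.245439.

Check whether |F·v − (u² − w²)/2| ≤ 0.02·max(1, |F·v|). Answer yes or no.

F·v = 33.779×2.244 = 75.800076 W.
(u² − w²)/2 = (513.315633 − 67.987264)/2 = 222.664184 W.
|Δ| = 146.864108;  2% of max(1, |F·v|) = 1.516002.

no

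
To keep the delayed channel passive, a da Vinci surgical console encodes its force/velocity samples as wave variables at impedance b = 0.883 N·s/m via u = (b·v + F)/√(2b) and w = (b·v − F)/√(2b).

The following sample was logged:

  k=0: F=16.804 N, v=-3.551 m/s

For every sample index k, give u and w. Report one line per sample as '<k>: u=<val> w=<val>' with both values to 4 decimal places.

k=0: b·v=0.883×(-3.551)=-3.1355; √(2b)=1.3289; u=(-3.1355+16.804)/1.3289=10.2855, w=(-3.1355−16.804)/1.3289=-15.0044

0: u=10.2855 w=-15.0044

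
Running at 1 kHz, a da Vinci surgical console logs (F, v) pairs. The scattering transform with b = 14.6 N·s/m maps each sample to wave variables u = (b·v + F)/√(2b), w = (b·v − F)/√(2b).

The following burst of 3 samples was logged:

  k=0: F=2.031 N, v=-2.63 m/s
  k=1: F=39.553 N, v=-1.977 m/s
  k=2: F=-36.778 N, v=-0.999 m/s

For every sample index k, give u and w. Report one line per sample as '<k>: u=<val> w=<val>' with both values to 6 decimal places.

k=0: b·v=14.6×(-2.63)=-38.398000; √(2b)=5.403702; u=(-38.398000+2.031)/5.403702=-6.730015, w=(-38.398000−2.031)/5.403702=-7.481722
k=1: b·v=14.6×(-1.977)=-28.864200; √(2b)=5.403702; u=(-28.864200+39.553)/5.403702=1.978051, w=(-28.864200−39.553)/5.403702=-12.661171
k=2: b·v=14.6×(-0.999)=-14.585400; √(2b)=5.403702; u=(-14.585400+(-36.778))/5.403702=-9.505224, w=(-14.585400−(-36.778))/5.403702=4.106925

0: u=-6.730015 w=-7.481722
1: u=1.978051 w=-12.661171
2: u=-9.505224 w=4.106925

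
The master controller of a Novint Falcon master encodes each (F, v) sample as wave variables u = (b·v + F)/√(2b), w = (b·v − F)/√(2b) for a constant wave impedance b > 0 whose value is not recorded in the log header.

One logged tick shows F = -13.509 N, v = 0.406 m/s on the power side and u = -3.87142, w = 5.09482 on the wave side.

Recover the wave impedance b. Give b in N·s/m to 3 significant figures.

b = 4.54 N·s/m

u + w = 1.2234;  u + w = √(2b)·v, so √(2b) = 1.2234/0.406 = 3.0133.
b = (√(2b))²/2 = 9.0800/2 = 4.5400.
(Check via u − w = 2F/√(2b): u − w = -8.9662, 2F/√(2b) = -8.9662.)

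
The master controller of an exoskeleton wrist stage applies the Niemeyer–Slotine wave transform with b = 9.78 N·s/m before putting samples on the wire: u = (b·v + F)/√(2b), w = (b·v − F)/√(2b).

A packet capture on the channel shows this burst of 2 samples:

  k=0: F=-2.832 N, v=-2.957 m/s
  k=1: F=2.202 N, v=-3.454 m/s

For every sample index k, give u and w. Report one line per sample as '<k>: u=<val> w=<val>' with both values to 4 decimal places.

0: u=-7.1793 w=-5.8986
1: u=-7.1401 w=-8.1358

k=0: b·v=9.78×(-2.957)=-28.9195; √(2b)=4.4227; u=(-28.9195+(-2.832))/4.4227=-7.1793, w=(-28.9195−(-2.832))/4.4227=-5.8986
k=1: b·v=9.78×(-3.454)=-33.7801; √(2b)=4.4227; u=(-33.7801+2.202)/4.4227=-7.1401, w=(-33.7801−2.202)/4.4227=-8.1358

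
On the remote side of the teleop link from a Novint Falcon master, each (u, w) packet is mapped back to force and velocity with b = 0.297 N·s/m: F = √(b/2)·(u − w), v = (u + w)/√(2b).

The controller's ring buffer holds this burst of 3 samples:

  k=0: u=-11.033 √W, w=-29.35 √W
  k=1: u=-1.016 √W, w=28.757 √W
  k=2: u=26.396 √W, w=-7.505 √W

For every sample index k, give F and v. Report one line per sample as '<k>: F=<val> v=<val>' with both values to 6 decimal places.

k=0: u−w=18.317000, u+w=-40.383000; √(b/2)=0.385357, √(2b)=0.770714; F=0.385357×18.317=7.058584, v=-40.383000/0.770714=-52.396871
k=1: u−w=-29.773000, u+w=27.741000; √(b/2)=0.385357, √(2b)=0.770714; F=0.385357×(-29.773)=-11.473233, v=27.741000/0.770714=35.993899
k=2: u−w=33.901000, u+w=18.891000; √(b/2)=0.385357, √(2b)=0.770714; F=0.385357×33.901=13.063987, v=18.891000/0.770714=24.511039

0: F=7.058584 v=-52.396871
1: F=-11.473233 v=35.993899
2: F=13.063987 v=24.511039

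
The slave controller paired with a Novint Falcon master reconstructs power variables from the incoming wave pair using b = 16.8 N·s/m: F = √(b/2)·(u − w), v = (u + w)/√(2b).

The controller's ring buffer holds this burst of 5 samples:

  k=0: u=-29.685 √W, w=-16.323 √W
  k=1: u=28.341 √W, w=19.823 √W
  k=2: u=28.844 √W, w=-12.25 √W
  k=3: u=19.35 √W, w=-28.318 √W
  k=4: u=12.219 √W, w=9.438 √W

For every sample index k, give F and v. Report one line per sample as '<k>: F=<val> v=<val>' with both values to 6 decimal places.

0: F=-38.726755 v=-7.937134
1: F=24.687509 v=8.309079
2: F=119.101727 v=2.862737
3: F=138.154989 v=-1.547127
4: F=8.060104 v=3.736187

k=0: u−w=-13.362000, u+w=-46.008000; √(b/2)=2.898275, √(2b)=5.796551; F=2.898275×(-13.362)=-38.726755, v=-46.008000/5.796551=-7.937134
k=1: u−w=8.518000, u+w=48.164000; √(b/2)=2.898275, √(2b)=5.796551; F=2.898275×8.518=24.687509, v=48.164000/5.796551=8.309079
k=2: u−w=41.094000, u+w=16.594000; √(b/2)=2.898275, √(2b)=5.796551; F=2.898275×41.094=119.101727, v=16.594000/5.796551=2.862737
k=3: u−w=47.668000, u+w=-8.968000; √(b/2)=2.898275, √(2b)=5.796551; F=2.898275×47.668=138.154989, v=-8.968000/5.796551=-1.547127
k=4: u−w=2.781000, u+w=21.657000; √(b/2)=2.898275, √(2b)=5.796551; F=2.898275×2.781=8.060104, v=21.657000/5.796551=3.736187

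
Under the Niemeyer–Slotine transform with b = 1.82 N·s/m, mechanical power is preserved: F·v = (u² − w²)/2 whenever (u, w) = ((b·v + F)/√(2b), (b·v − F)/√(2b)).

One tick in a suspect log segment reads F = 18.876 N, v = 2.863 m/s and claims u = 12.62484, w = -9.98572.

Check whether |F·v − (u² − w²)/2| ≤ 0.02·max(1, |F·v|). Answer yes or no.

F·v = 18.876×2.863 = 54.0420 W.
(u² − w²)/2 = (159.3866 − 99.7146)/2 = 29.8360 W.
|Δ| = 24.2060;  2% of max(1, |F·v|) = 1.0808.

no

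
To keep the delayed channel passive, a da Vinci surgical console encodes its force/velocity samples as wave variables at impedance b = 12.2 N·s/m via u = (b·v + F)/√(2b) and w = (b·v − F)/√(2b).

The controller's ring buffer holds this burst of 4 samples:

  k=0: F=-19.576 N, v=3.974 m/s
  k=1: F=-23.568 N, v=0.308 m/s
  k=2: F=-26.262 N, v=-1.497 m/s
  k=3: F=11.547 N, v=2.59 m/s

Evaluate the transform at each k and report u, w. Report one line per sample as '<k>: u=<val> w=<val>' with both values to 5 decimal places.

k=0: b·v=12.2×3.974=48.48280; √(2b)=4.93964; u=(48.48280+(-19.576))/4.93964=5.85201, w=(48.48280−(-19.576))/4.93964=13.77810
k=1: b·v=12.2×0.308=3.75760; √(2b)=4.93964; u=(3.75760+(-23.568))/4.93964=-4.01050, w=(3.75760−(-23.568))/4.93964=5.53191
k=2: b·v=12.2×(-1.497)=-18.26340; √(2b)=4.93964; u=(-18.26340+(-26.262))/4.93964=-9.01390, w=(-18.26340−(-26.262))/4.93964=1.61927
k=3: b·v=12.2×2.59=31.59800; √(2b)=4.93964; u=(31.59800+11.547)/4.93964=8.73445, w=(31.59800−11.547)/4.93964=4.05921

0: u=5.85201 w=13.77810
1: u=-4.01050 w=5.53191
2: u=-9.01390 w=1.61927
3: u=8.73445 w=4.05921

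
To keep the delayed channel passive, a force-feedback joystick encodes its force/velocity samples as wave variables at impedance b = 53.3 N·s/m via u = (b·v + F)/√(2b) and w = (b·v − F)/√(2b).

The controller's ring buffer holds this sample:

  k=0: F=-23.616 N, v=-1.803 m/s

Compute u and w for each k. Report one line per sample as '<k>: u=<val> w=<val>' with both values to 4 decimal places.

0: u=-11.5951 w=-7.0204

k=0: b·v=53.3×(-1.803)=-96.0999; √(2b)=10.3247; u=(-96.0999+(-23.616))/10.3247=-11.5951, w=(-96.0999−(-23.616))/10.3247=-7.0204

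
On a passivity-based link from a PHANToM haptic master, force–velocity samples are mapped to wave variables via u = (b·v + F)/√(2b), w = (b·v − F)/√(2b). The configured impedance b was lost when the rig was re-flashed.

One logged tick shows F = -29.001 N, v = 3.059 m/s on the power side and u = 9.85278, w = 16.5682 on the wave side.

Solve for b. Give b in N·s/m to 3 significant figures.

b = 37.3 N·s/m

u + w = 26.42098;  u + w = √(2b)·v, so √(2b) = 26.42098/3.059 = 8.63713.
b = (√(2b))²/2 = 74.60001/2 = 37.30001.
(Check via u − w = 2F/√(2b): u − w = -6.71542, 2F/√(2b) = -6.71543.)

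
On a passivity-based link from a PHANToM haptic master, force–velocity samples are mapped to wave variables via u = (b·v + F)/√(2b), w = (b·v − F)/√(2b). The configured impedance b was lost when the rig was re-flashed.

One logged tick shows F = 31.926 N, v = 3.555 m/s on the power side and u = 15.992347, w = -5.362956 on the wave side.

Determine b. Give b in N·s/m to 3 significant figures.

b = 4.47 N·s/m

u + w = 10.629391;  u + w = √(2b)·v, so √(2b) = 10.629391/3.555 = 2.989983.
b = (√(2b))²/2 = 8.940001/2 = 4.470000.
(Check via u − w = 2F/√(2b): u − w = 21.355303, 2F/√(2b) = 21.355302.)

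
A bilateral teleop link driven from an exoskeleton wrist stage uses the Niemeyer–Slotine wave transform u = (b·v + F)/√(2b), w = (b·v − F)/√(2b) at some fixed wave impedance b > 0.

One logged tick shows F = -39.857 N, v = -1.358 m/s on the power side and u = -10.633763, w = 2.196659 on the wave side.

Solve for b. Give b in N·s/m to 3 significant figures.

b = 19.3 N·s/m

u + w = -8.437104;  u + w = √(2b)·v, so √(2b) = -8.437104/(-1.358) = 6.212890.
b = (√(2b))²/2 = 38.599996/2 = 19.299998.
(Check via u − w = 2F/√(2b): u − w = -12.830422, 2F/√(2b) = -12.830423.)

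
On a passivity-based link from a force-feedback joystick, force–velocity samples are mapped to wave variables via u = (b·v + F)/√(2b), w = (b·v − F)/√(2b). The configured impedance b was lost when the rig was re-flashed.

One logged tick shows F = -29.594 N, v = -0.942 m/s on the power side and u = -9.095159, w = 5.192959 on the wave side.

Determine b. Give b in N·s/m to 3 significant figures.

b = 8.58 N·s/m

u + w = -3.902200;  u + w = √(2b)·v, so √(2b) = -3.902200/(-0.942) = 4.142463.
b = (√(2b))²/2 = 17.159998/2 = 8.579999.
(Check via u − w = 2F/√(2b): u − w = -14.288118, 2F/√(2b) = -14.288118.)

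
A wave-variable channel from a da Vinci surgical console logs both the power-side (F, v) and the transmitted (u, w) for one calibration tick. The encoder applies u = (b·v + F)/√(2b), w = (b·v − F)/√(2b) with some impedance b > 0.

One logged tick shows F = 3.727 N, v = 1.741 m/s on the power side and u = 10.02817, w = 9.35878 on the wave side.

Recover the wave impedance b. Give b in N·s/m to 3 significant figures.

u + w = 19.38695;  u + w = √(2b)·v, so √(2b) = 19.38695/1.741 = 11.13553.
b = (√(2b))²/2 = 123.99993/2 = 61.99996.
(Check via u − w = 2F/√(2b): u − w = 0.66939, 2F/√(2b) = 0.66939.)

b = 62 N·s/m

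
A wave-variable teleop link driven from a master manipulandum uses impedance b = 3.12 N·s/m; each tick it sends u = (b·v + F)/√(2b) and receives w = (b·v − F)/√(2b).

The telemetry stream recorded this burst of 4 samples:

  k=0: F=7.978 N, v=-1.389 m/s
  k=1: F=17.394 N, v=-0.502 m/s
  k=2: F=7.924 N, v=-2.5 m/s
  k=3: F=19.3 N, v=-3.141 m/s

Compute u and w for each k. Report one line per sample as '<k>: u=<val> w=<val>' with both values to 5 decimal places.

k=0: b·v=3.12×(-1.389)=-4.33368; √(2b)=2.49800; u=(-4.33368+7.978)/2.49800=1.45890, w=(-4.33368−7.978)/2.49800=-4.92862
k=1: b·v=3.12×(-0.502)=-1.56624; √(2b)=2.49800; u=(-1.56624+17.394)/2.49800=6.33617, w=(-1.56624−17.394)/2.49800=-7.59017
k=2: b·v=3.12×(-2.5)=-7.80000; √(2b)=2.49800; u=(-7.80000+7.924)/2.49800=0.04964, w=(-7.80000−7.924)/2.49800=-6.29464
k=3: b·v=3.12×(-3.141)=-9.79992; √(2b)=2.49800; u=(-9.79992+19.3)/2.49800=3.80308, w=(-9.79992−19.3)/2.49800=-11.64929

0: u=1.45890 w=-4.92862
1: u=6.33617 w=-7.59017
2: u=0.04964 w=-6.29464
3: u=3.80308 w=-11.64929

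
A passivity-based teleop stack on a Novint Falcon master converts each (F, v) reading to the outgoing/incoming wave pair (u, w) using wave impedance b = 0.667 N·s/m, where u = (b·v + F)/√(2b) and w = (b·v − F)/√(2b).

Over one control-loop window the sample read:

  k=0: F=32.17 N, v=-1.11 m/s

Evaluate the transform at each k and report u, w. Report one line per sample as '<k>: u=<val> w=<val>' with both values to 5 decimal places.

0: u=27.21206 w=-28.49409

k=0: b·v=0.667×(-1.11)=-0.74037; √(2b)=1.15499; u=(-0.74037+32.17)/1.15499=27.21206, w=(-0.74037−32.17)/1.15499=-28.49409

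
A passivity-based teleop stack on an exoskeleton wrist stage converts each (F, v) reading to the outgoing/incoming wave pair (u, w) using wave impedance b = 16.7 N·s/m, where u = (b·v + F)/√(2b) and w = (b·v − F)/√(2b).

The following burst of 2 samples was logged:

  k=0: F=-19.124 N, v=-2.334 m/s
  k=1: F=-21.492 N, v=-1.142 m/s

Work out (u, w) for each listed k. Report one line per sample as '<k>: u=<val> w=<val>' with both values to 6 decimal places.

0: u=-10.053479 w=-3.435345
1: u=-7.018772 w=0.418842

k=0: b·v=16.7×(-2.334)=-38.977800; √(2b)=5.779273; u=(-38.977800+(-19.124))/5.779273=-10.053479, w=(-38.977800−(-19.124))/5.779273=-3.435345
k=1: b·v=16.7×(-1.142)=-19.071400; √(2b)=5.779273; u=(-19.071400+(-21.492))/5.779273=-7.018772, w=(-19.071400−(-21.492))/5.779273=0.418842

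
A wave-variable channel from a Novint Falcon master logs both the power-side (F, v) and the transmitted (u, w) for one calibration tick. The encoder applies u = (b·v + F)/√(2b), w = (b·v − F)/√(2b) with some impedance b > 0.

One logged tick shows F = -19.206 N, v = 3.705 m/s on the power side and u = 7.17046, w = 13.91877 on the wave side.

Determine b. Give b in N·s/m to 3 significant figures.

u + w = 21.08923;  u + w = √(2b)·v, so √(2b) = 21.08923/3.705 = 5.69210.
b = (√(2b))²/2 = 32.40000/2 = 16.20000.
(Check via u − w = 2F/√(2b): u − w = -6.74831, 2F/√(2b) = -6.74830.)

b = 16.2 N·s/m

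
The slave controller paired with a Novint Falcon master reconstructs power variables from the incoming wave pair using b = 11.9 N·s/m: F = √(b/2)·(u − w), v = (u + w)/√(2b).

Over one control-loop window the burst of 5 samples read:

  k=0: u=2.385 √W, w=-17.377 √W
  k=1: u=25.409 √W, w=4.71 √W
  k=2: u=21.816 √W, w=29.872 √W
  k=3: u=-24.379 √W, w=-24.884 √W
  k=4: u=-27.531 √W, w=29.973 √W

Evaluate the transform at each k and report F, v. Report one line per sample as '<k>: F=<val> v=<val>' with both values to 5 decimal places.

k=0: u−w=19.76200, u+w=-14.99200; √(b/2)=2.43926, √(2b)=4.87852; F=2.43926×19.762=48.20470, v=-14.99200/4.87852=-3.07306
k=1: u−w=20.69900, u+w=30.11900; √(b/2)=2.43926, √(2b)=4.87852; F=2.43926×20.699=50.49029, v=30.11900/4.87852=6.17379
k=2: u−w=-8.05600, u+w=51.68800; √(b/2)=2.43926, √(2b)=4.87852; F=2.43926×(-8.056)=-19.65070, v=51.68800/4.87852=10.59501
k=3: u−w=0.50500, u+w=-49.26300; √(b/2)=2.43926, √(2b)=4.87852; F=2.43926×0.505=1.23183, v=-49.26300/4.87852=-10.09793
k=4: u−w=-57.50400, u+w=2.44200; √(b/2)=2.43926, √(2b)=4.87852; F=2.43926×(-57.504)=-140.26733, v=2.44200/4.87852=0.50056

0: F=48.20470 v=-3.07306
1: F=50.49029 v=6.17379
2: F=-19.65070 v=10.59501
3: F=1.23183 v=-10.09793
4: F=-140.26733 v=0.50056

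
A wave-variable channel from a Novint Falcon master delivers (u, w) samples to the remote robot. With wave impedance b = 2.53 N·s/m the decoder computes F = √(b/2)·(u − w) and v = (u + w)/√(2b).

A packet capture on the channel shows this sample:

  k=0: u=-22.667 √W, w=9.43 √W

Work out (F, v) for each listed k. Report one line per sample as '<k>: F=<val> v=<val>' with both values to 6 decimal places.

k=0: u−w=-32.097000, u+w=-13.237000; √(b/2)=1.124722, √(2b)=2.249444; F=1.124722×(-32.097)=-36.100208, v=-13.237000/2.249444=-5.884564

0: F=-36.100208 v=-5.884564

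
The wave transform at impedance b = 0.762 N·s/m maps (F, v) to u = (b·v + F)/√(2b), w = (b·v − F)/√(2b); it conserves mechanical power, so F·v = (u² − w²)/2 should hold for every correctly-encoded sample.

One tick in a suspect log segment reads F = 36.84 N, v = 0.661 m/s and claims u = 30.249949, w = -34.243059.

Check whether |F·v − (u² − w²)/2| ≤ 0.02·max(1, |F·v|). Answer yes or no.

F·v = 36.84×0.661 = 24.351240 W.
(u² − w²)/2 = (915.059415 − 1172.587090)/2 = -128.763838 W.
|Δ| = 153.115078;  2% of max(1, |F·v|) = 0.487025.

no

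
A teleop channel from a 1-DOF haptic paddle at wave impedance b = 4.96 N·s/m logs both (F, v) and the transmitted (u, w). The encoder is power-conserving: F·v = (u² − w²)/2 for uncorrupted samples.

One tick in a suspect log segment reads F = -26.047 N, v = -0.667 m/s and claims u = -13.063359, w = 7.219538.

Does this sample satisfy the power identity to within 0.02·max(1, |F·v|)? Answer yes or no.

no

F·v = (-26.047)×(-0.667) = 17.373349 W.
(u² − w²)/2 = (170.651348 − 52.121729)/2 = 59.264810 W.
|Δ| = 41.891461;  2% of max(1, |F·v|) = 0.347467.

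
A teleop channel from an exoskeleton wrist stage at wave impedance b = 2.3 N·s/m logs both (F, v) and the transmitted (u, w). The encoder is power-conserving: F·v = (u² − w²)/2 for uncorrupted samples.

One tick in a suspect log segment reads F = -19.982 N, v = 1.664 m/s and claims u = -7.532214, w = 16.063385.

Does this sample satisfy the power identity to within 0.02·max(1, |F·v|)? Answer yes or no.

F·v = (-19.982)×1.664 = -33.250048 W.
(u² − w²)/2 = (56.734248 − 258.032338)/2 = -100.649045 W.
|Δ| = 67.398997;  2% of max(1, |F·v|) = 0.665001.

no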